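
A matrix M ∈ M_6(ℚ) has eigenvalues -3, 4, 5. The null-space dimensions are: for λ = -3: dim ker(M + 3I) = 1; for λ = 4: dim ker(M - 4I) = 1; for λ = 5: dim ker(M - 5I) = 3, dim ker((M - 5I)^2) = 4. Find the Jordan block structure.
Jordan blocks: (-3, 1), (4, 1), (5, 2), (5, 1), (5, 1)

λ = -3: successive nullity increments [1] count blocks of size ≥ k; block sizes are [1].
λ = 4: successive nullity increments [1] count blocks of size ≥ k; block sizes are [1].
λ = 5: successive nullity increments [3, 1] count blocks of size ≥ k; block sizes are [2, 1, 1].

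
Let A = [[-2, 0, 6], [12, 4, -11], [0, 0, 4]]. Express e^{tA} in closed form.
A has Jordan form J = [[-2, 0, 0], [0, 4, 1], [0, 0, 4]] with A = PJP^{-1}, so e^{tA} = P e^{tJ} P^{-1}.

For a Jordan block J_k(λ), e^{tJ_k(λ)} = e^{λt} · (I + tN + t^2 N^2/2! + ... + t^{k-1} N^{k-1}/(k-1)!) where N is the nilpotent superdiagonal part.

Assembling the blocks and conjugating back gives the entries of e^{tA} as shown above.

e^{tA} = [[e^{-2*t}, 0, (e^{6*t} - 1)*e^{-2*t}], [(2*e^{6*t} - 2)*e^{-2*t}, e^{4*t}, ((t - 2)*e^{6*t} + 2)*e^{-2*t}], [0, 0, e^{4*t}]]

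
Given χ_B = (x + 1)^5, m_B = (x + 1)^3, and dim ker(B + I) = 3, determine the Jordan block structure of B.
λ = -1: algebraic multiplicity 5 (exponent in χ_B), largest block size 3 (exponent in m_B), 3 blocks (geometric multiplicity). These force block sizes [3, 1, 1].

Jordan blocks: (-1, 3), (-1, 1), (-1, 1)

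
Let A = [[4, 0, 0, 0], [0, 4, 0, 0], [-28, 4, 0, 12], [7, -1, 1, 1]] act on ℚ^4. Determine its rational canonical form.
The invariant factors of A (the non-unit diagonal entries of the Smith normal form of xI - A over ℚ[x]) are x - 4, x - 4, (x - 4)(x + 3), each dividing the next. The characteristic polynomial is their product, (x - 4)^3(x + 3).

The rational canonical form is the block-diagonal matrix of companion matrices C(f_i):
R = [[4, 0, 0, 0], [0, 4, 0, 0], [0, 0, 0, 12], [0, 0, 1, 1]].

R = [[4, 0, 0, 0], [0, 4, 0, 0], [0, 0, 0, 12], [0, 0, 1, 1]]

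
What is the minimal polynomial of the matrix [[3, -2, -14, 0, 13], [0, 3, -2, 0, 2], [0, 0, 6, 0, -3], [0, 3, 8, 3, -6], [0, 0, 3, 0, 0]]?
The characteristic polynomial factors as (x - 3)^5. The minimal polynomial is ∏(x - λ)^{k_λ} where k_λ is the size of the largest Jordan block at λ.

For λ = 3: rank(A - 3I) = 3, and the largest Jordan block has size 3 (the smallest k with rank((A - 3I)^k) = rank((A - 3I)^(k+1))).

So m_A(x) = (x - 3)^3.

m_A(x) = (x - 3)^3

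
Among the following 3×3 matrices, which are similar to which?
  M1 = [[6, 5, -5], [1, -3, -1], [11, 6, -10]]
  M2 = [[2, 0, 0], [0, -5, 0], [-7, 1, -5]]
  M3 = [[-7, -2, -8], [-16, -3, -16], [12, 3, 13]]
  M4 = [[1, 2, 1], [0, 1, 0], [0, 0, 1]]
3 classes: {M1}, {M2}, {M3, M4}

Characteristic polynomials: χ_{M1} = (x - 1)(x + 4)^2, χ_{M2} = (x - 2)(x + 5)^2, χ_{M3} = (x - 1)^3, χ_{M4} = (x - 1)^3.

{M1}: invariant factors (x - 1)(x + 4)^2.

{M2}: invariant factors (x - 2)(x + 5)^2.

{M3, M4}: invariant factors x - 1, (x - 1)^2.

Matrices are similar if and only if their invariant-factor lists agree; the partition into similarity classes is {M1}, {M2}, {M3, M4}.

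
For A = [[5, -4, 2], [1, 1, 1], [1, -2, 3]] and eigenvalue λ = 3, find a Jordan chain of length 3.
v_1 = [[-1, -1, 1]]^T, v_2 = [[4, 2, 1]]^T, v_3 = [[2, 1, 0]]^T

We seek v_1 ∈ ker((A - 3I)^3) \ ker((A - 3I)^2), then set v_{i+1} = (A - 3I) v_i.

One such chain is v_1 = [[-1, -1, 1]]^T, v_2 = [[4, 2, 1]]^T, v_3 = [[2, 1, 0]]^T. Check: (A - 3I) v_3 = [[0, 0, 0]]^T = 0.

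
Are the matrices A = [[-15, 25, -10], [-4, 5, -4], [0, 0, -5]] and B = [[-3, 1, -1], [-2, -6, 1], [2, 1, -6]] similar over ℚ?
Yes.

Two matrices over a field are similar if and only if they have the same invariant factors.

Both A and B have characteristic polynomial (x + 5)^3 and minimal polynomial (x + 5)^2. Computing further, both have invariant factors x + 5, (x + 5)^2. Hence A and B are similar.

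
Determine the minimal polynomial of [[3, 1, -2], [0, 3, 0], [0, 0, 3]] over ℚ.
m_A(x) = (x - 3)^2

The characteristic polynomial factors as (x - 3)^3. The minimal polynomial is ∏(x - λ)^{k_λ} where k_λ is the size of the largest Jordan block at λ.

For λ = 3: rank(A - 3I) = 1, and the largest Jordan block has size 2 (the smallest k with rank((A - 3I)^k) = rank((A - 3I)^(k+1))).

So m_A(x) = (x - 3)^2.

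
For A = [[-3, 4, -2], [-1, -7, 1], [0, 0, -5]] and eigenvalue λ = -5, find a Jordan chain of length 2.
v_1 = [[0, 0, -1]]^T, v_2 = [[2, -1, 0]]^T

We seek v_1 ∈ ker((A + 5I)^2) \ ker(A + 5I), then set v_{i+1} = (A + 5I) v_i.

One such chain is v_1 = [[0, 0, -1]]^T, v_2 = [[2, -1, 0]]^T. Check: (A + 5I) v_2 = [[0, 0, 0]]^T = 0.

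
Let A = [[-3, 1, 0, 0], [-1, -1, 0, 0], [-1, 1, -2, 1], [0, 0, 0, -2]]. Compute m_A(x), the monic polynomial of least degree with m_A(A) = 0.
The characteristic polynomial factors as (x + 2)^4. The minimal polynomial is ∏(x - λ)^{k_λ} where k_λ is the size of the largest Jordan block at λ.

For λ = -2: rank(A + 2I) = 2, and the largest Jordan block has size 2 (the smallest k with rank((A + 2I)^k) = rank((A + 2I)^(k+1))).

So m_A(x) = (x + 2)^2.

m_A(x) = (x + 2)^2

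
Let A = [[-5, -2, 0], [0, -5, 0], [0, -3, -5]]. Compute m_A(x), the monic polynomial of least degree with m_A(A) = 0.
The characteristic polynomial factors as (x + 5)^3. The minimal polynomial is ∏(x - λ)^{k_λ} where k_λ is the size of the largest Jordan block at λ.

For λ = -5: rank(A + 5I) = 1, and the largest Jordan block has size 2 (the smallest k with rank((A + 5I)^k) = rank((A + 5I)^(k+1))).

So m_A(x) = (x + 5)^2.

m_A(x) = (x + 5)^2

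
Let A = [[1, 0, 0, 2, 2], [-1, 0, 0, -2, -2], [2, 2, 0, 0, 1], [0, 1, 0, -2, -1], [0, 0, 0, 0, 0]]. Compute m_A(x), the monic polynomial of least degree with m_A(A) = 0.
m_A(x) = x^2(x + 1)

The characteristic polynomial factors as x^4(x + 1). The minimal polynomial is ∏(x - λ)^{k_λ} where k_λ is the size of the largest Jordan block at λ.

For λ = -1: rank(A + I) = 4, and the largest Jordan block has size 1 (the smallest k with rank((A + I)^k) = rank((A + I)^(k+1))).
For λ = 0: rank(A) = 3, and the largest Jordan block has size 2 (the smallest k with rank(A^k) = rank(A^(k+1))).

So m_A(x) = x^2(x + 1).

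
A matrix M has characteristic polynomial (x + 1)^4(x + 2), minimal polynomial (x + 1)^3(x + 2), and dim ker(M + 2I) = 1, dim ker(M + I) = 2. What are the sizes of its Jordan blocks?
Jordan blocks: (-2, 1), (-1, 3), (-1, 1)

λ = -2: algebraic multiplicity 1 (exponent in χ_M), largest block size 1 (exponent in m_M), 1 block (geometric multiplicity). This forces block sizes [1].
λ = -1: algebraic multiplicity 4 (exponent in χ_M), largest block size 3 (exponent in m_M), 2 blocks (geometric multiplicity). These force block sizes [3, 1].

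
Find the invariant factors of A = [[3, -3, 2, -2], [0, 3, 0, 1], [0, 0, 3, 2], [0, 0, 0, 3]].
The Jordan structure of A has elementary divisors (x - 3)^3, (x - 3). Arranging the block sizes at each eigenvalue in decreasing order and taking row products gives the invariant factors.

Invariant factors (smallest first, each dividing the next): x - 3, (x - 3)^3.

Check: the last factor (x - 3)^3 is the minimal polynomial, and the product (x - 3)^4 is the characteristic polynomial.

x - 3, (x - 3)^3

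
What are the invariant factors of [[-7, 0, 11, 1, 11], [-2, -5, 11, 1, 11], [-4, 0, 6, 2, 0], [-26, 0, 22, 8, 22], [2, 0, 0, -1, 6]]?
(x - 6)(x + 5), (x - 6)^2(x + 5)

The Jordan structure of A has elementary divisors (x + 5), (x + 5), (x - 6)^2, (x - 6). Arranging the block sizes at each eigenvalue in decreasing order and taking row products gives the invariant factors.

Invariant factors (smallest first, each dividing the next): (x - 6)(x + 5), (x - 6)^2(x + 5).

Check: the last factor (x - 6)^2(x + 5) is the minimal polynomial, and the product (x - 6)^3(x + 5)^2 is the characteristic polynomial.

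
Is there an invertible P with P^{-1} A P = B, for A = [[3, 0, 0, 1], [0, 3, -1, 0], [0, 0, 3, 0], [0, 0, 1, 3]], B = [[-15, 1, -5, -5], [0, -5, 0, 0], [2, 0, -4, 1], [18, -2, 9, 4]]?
No.

trace(A) = 12 but trace(B) = -20. The trace is a similarity invariant, so A and B are not similar.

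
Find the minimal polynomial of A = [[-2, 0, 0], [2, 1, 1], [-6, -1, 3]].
m_A(x) = (x - 2)^2(x + 2)

The characteristic polynomial factors as (x - 2)^2(x + 2). The minimal polynomial is ∏(x - λ)^{k_λ} where k_λ is the size of the largest Jordan block at λ.

For λ = -2: rank(A + 2I) = 2, and the largest Jordan block has size 1 (the smallest k with rank((A + 2I)^k) = rank((A + 2I)^(k+1))).
For λ = 2: rank(A - 2I) = 2, and the largest Jordan block has size 2 (the smallest k with rank((A - 2I)^k) = rank((A - 2I)^(k+1))).

So m_A(x) = (x - 2)^2(x + 2).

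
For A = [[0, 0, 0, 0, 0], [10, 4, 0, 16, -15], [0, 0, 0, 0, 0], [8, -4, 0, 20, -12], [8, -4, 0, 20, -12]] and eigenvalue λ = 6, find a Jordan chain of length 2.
v_1 = [[0, 0, 0, 1, 1]]^T, v_2 = [[0, 1, 0, 2, 2]]^T

We seek v_1 ∈ ker((A - 6I)^2) \ ker(A - 6I), then set v_{i+1} = (A - 6I) v_i.

One such chain is v_1 = [[0, 0, 0, 1, 1]]^T, v_2 = [[0, 1, 0, 2, 2]]^T. Check: (A - 6I) v_2 = [[0, 0, 0, 0, 0]]^T = 0.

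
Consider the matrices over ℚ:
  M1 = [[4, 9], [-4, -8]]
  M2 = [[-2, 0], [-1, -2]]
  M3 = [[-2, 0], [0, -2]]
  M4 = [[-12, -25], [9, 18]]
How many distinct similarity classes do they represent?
3 classes: {M1, M2}, {M3}, {M4}

Characteristic polynomials: χ_{M1} = (x + 2)^2, χ_{M2} = (x + 2)^2, χ_{M3} = (x + 2)^2, χ_{M4} = (x - 3)^2.

{M1, M2}: invariant factors (x + 2)^2.

{M3}: invariant factors x + 2, x + 2.

{M4}: invariant factors (x - 3)^2.

Matrices are similar if and only if their invariant-factor lists agree; the partition into similarity classes is {M1, M2}, {M3}, {M4}.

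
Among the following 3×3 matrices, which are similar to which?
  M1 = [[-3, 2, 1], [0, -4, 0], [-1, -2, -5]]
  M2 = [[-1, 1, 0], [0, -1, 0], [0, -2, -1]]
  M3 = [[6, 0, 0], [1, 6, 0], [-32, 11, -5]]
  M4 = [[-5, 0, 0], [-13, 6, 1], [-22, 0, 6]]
Characteristic polynomials: χ_{M1} = (x + 4)^3, χ_{M2} = (x + 1)^3, χ_{M3} = (x - 6)^2(x + 5), χ_{M4} = (x - 6)^2(x + 5).

{M1}: invariant factors x + 4, (x + 4)^2.

{M2}: invariant factors x + 1, (x + 1)^2.

{M3, M4}: invariant factors (x - 6)^2(x + 5).

Matrices are similar if and only if their invariant-factor lists agree; the partition into similarity classes is {M1}, {M2}, {M3, M4}.

3 classes: {M1}, {M2}, {M3, M4}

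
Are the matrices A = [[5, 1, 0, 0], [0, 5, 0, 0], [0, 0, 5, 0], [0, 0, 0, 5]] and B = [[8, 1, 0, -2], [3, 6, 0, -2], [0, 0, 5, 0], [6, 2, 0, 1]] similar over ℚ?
Two matrices over a field are similar if and only if they have the same invariant factors.

Both A and B have characteristic polynomial (x - 5)^4 and minimal polynomial (x - 5)^2. Computing further, both have invariant factors x - 5, x - 5, (x - 5)^2. Hence A and B are similar.

Yes.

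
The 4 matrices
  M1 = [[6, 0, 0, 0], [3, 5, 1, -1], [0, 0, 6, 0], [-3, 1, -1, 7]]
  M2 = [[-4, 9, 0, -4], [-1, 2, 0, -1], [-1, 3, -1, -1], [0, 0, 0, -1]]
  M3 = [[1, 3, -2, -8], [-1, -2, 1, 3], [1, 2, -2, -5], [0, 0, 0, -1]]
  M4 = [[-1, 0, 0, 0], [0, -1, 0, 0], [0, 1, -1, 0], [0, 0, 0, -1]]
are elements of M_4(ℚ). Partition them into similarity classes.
3 classes: {M1}, {M2, M3}, {M4}

Characteristic polynomials: χ_{M1} = (x - 6)^4, χ_{M2} = (x + 1)^4, χ_{M3} = (x + 1)^4, χ_{M4} = (x + 1)^4.

{M1}: invariant factors x - 6, x - 6, (x - 6)^2.

{M2, M3}: invariant factors x + 1, (x + 1)^3.

{M4}: invariant factors x + 1, x + 1, (x + 1)^2.

Matrices are similar if and only if their invariant-factor lists agree; the partition into similarity classes is {M1}, {M2, M3}, {M4}.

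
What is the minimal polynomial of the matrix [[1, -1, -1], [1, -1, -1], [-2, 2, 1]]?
m_A(x) = x^2(x - 1)

The characteristic polynomial factors as x^2(x - 1). The minimal polynomial is ∏(x - λ)^{k_λ} where k_λ is the size of the largest Jordan block at λ.

For λ = 0: rank(A) = 2, and the largest Jordan block has size 2 (the smallest k with rank(A^k) = rank(A^(k+1))).
For λ = 1: rank(A - I) = 2, and the largest Jordan block has size 1 (the smallest k with rank((A - I)^k) = rank((A - I)^(k+1))).

So m_A(x) = x^2(x - 1).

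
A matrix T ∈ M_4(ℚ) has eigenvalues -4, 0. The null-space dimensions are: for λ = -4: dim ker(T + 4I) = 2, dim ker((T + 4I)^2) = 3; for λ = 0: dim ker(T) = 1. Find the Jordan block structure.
λ = -4: successive nullity increments [2, 1] count blocks of size ≥ k; block sizes are [2, 1].
λ = 0: successive nullity increments [1] count blocks of size ≥ k; block sizes are [1].

Jordan blocks: (-4, 2), (-4, 1), (0, 1)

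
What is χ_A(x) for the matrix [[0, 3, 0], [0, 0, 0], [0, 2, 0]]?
xI - A = [[x, -3, 0], [0, x, 0], [0, -2, x]].

Expanding det(xI - A) along the first row:
det(xI - A) = + (x)·det([[x, 0], [-2, x]]) - (-3)·det([[0, 0], [0, x]]) + (0)·det([[0, x], [0, -2]]).

Evaluating gives χ_A(x) = x^3.

χ_A(x) = x^3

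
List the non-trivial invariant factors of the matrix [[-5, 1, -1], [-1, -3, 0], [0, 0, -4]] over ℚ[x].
The Jordan structure of A has elementary divisors (x + 4)^3. Arranging the block sizes at each eigenvalue in decreasing order and taking row products gives the invariant factors.

Invariant factors (smallest first, each dividing the next): (x + 4)^3.

Check: the last factor (x + 4)^3 is the minimal polynomial, and the product (x + 4)^3 is the characteristic polynomial.

(x + 4)^3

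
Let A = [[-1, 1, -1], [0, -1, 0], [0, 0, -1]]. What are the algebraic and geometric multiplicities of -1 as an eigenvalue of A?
The characteristic polynomial is (x + 1)^3, so the factor x + 1 appears with exponent 3: the algebraic multiplicity is 3.

rank(A + I) = 1, so the eigenspace has dimension 3 - 1 = 2: the geometric multiplicity is 2.

Since 2 < 3, A is not diagonalizable.

algebraic multiplicity 3, geometric multiplicity 2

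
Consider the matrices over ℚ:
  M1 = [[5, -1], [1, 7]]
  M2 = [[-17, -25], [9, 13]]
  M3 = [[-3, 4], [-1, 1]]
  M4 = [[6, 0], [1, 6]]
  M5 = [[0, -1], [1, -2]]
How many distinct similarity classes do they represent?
Characteristic polynomials: χ_{M1} = (x - 6)^2, χ_{M2} = (x + 2)^2, χ_{M3} = (x + 1)^2, χ_{M4} = (x - 6)^2, χ_{M5} = (x + 1)^2.

{M1, M4}: invariant factors (x - 6)^2.

{M2}: invariant factors (x + 2)^2.

{M3, M5}: invariant factors (x + 1)^2.

Matrices are similar if and only if their invariant-factor lists agree; the partition into similarity classes is {M1, M4}, {M2}, {M3, M5}.

3 classes: {M1, M4}, {M2}, {M3, M5}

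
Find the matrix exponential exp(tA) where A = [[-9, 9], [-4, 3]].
A has Jordan form J = [[-3, 1], [0, -3]] with A = PJP^{-1}, so e^{tA} = P e^{tJ} P^{-1}.

For a Jordan block J_k(λ), e^{tJ_k(λ)} = e^{λt} · (I + tN + t^2 N^2/2! + ... + t^{k-1} N^{k-1}/(k-1)!) where N is the nilpotent superdiagonal part.

Assembling the blocks and conjugating back gives the entries of e^{tA} as shown above.

e^{tA} = [[(1 - 6*t)*e^{-3*t}, 9*t*e^{-3*t}], [-4*t*e^{-3*t}, (6*t + 1)*e^{-3*t}]]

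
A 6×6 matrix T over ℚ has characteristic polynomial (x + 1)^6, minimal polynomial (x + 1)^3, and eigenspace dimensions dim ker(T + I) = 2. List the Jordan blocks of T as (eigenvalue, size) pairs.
λ = -1: algebraic multiplicity 6 (exponent in χ_T), largest block size 3 (exponent in m_T), 2 blocks (geometric multiplicity). These force block sizes [3, 3].

Jordan blocks: (-1, 3), (-1, 3)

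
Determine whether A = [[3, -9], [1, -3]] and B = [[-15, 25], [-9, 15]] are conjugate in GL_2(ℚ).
Two matrices over a field are similar if and only if they have the same invariant factors.

Both A and B have characteristic polynomial x^2 and minimal polynomial x^2. Computing further, both have invariant factors x^2. Hence A and B are similar.

Yes.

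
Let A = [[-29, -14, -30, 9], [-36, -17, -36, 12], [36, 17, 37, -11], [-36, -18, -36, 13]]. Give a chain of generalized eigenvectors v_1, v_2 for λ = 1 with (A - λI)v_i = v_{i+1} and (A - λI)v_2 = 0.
We seek v_1 ∈ ker((A - I)^2) \ ker(A - I), then set v_{i+1} = (A - I) v_i.

One such chain is v_1 = [[1, 1, -1, 1]]^T, v_2 = [[-5, -6, 6, -6]]^T. Check: (A - I) v_2 = [[0, 0, 0, 0]]^T = 0.

v_1 = [[1, 1, -1, 1]]^T, v_2 = [[-5, -6, 6, -6]]^T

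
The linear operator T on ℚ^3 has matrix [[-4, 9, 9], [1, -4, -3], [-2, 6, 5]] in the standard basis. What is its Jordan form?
J = [[-1, 1, 0], [0, -1, 0], [0, 0, -1]]

The characteristic polynomial is det(xI - A) = (x + 1)^3, so the eigenvalues are -1 (algebraic multiplicity 3).

For λ = -1: rank(A + I) = 1, rank((A + I)^2) = 0. The eigenspace has dimension 3 - 1 = 2, so there are 2 Jordan blocks; the rank sequence gives block sizes [2, 1].

Assembling the blocks gives the Jordan form J above.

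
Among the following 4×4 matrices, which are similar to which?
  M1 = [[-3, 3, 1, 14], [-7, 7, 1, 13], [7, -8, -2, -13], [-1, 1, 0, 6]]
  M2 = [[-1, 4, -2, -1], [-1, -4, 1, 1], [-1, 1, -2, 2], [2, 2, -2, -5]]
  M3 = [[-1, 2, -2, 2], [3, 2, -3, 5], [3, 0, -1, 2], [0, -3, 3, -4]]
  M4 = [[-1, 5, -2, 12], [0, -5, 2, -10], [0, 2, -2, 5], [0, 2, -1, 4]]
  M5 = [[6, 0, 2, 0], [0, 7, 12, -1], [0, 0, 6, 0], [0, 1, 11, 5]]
4 classes: {M1}, {M2}, {M3, M4}, {M5}

Characteristic polynomials: χ_{M1} = (x - 5)^2(x + 1)^2, χ_{M2} = (x + 3)^4, χ_{M3} = (x + 1)^4, χ_{M4} = (x + 1)^4, χ_{M5} = (x - 6)^4.

{M1}: invariant factors (x - 5)^2(x + 1)^2.

{M2}: invariant factors (x + 3)^2, (x + 3)^2.

{M3, M4}: invariant factors (x + 1)^2, (x + 1)^2.

{M5}: invariant factors x - 6, (x - 6)^3.

Matrices are similar if and only if their invariant-factor lists agree; the partition into similarity classes is {M1}, {M2}, {M3, M4}, {M5}.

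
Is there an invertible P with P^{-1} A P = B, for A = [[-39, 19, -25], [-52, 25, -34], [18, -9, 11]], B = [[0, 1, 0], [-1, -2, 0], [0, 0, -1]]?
Both have characteristic polynomial (x + 1)^3, but the minimal polynomial of A is (x + 1)^3 while the minimal polynomial of B is (x + 1)^2. The minimal polynomial is a similarity invariant, so A and B are not similar.

No.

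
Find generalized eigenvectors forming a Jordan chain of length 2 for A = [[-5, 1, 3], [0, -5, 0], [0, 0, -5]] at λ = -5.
We seek v_1 ∈ ker((A + 5I)^2) \ ker(A + 5I), then set v_{i+1} = (A + 5I) v_i.

One such chain is v_1 = [[-2, 1, 0]]^T, v_2 = [[1, 0, 0]]^T. Check: (A + 5I) v_2 = [[0, 0, 0]]^T = 0.

v_1 = [[-2, 1, 0]]^T, v_2 = [[1, 0, 0]]^T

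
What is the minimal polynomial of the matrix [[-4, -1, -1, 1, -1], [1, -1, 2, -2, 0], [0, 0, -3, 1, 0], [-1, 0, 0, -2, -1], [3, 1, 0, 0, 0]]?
The characteristic polynomial factors as (x + 2)^5. The minimal polynomial is ∏(x - λ)^{k_λ} where k_λ is the size of the largest Jordan block at λ.

For λ = -2: rank(A + 2I) = 3, and the largest Jordan block has size 3 (the smallest k with rank((A + 2I)^k) = rank((A + 2I)^(k+1))).

So m_A(x) = (x + 2)^3.

m_A(x) = (x + 2)^3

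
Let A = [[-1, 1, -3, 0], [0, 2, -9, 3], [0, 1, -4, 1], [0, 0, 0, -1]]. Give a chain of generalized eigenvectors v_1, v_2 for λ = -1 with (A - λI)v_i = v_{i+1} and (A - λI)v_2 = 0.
We seek v_1 ∈ ker((A + I)^2) \ ker(A + I), then set v_{i+1} = (A + I) v_i.

One such chain is v_1 = [[0, 1, 0, -1]]^T, v_2 = [[1, 0, 0, 0]]^T. Check: (A + I) v_2 = [[0, 0, 0, 0]]^T = 0.

v_1 = [[0, 1, 0, -1]]^T, v_2 = [[1, 0, 0, 0]]^T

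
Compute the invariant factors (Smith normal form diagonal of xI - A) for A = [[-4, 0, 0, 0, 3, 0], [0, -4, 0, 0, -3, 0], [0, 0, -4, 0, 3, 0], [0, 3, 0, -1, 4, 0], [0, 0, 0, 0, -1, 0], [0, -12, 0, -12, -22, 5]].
The Jordan structure of A has elementary divisors (x + 4), (x + 4), (x + 4), (x + 1)^2, (x - 5). Arranging the block sizes at each eigenvalue in decreasing order and taking row products gives the invariant factors.

Invariant factors (smallest first, each dividing the next): x + 4, x + 4, (x - 5)(x + 1)^2(x + 4).

Check: the last factor (x - 5)(x + 1)^2(x + 4) is the minimal polynomial, and the product (x - 5)(x + 1)^2(x + 4)^3 is the characteristic polynomial.

x + 4, x + 4, (x - 5)(x + 1)^2(x + 4)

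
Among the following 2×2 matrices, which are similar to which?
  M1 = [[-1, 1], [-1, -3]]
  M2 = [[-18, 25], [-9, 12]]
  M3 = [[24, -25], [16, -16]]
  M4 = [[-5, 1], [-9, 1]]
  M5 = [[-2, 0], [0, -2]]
Characteristic polynomials: χ_{M1} = (x + 2)^2, χ_{M2} = (x + 3)^2, χ_{M3} = (x - 4)^2, χ_{M4} = (x + 2)^2, χ_{M5} = (x + 2)^2.

{M1, M4}: invariant factors (x + 2)^2.

{M2}: invariant factors (x + 3)^2.

{M3}: invariant factors (x - 4)^2.

{M5}: invariant factors x + 2, x + 2.

Matrices are similar if and only if their invariant-factor lists agree; the partition into similarity classes is {M1, M4}, {M2}, {M3}, {M5}.

4 classes: {M1, M4}, {M2}, {M3}, {M5}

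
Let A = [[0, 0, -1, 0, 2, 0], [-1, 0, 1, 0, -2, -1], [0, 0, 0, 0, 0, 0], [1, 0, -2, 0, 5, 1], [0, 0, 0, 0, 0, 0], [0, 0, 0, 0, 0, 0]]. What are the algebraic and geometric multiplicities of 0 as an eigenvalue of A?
The characteristic polynomial is x^6, so the factor x appears with exponent 6: the algebraic multiplicity is 6.

rank(A) = 3, so the eigenspace has dimension 6 - 3 = 3: the geometric multiplicity is 3.

Since 3 < 6, A is not diagonalizable.

algebraic multiplicity 6, geometric multiplicity 3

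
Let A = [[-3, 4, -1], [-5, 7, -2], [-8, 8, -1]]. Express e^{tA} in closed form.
e^{tA} = [[(2*t^2 - 4*t + 1)*e^{t}, 4*t*e^{t}, -t*(t + 1)*e^{t}], [t*(3*t - 5)*e^{t}, (6*t + 1)*e^{t}, t*(-3*t - 4)*e^{t}/2], [4*t*(t - 2)*e^{t}, 8*t*e^{t}, (-2*t^2 - 2*t + 1)*e^{t}]]

A has Jordan form J = [[1, 1, 0], [0, 1, 1], [0, 0, 1]] with A = PJP^{-1}, so e^{tA} = P e^{tJ} P^{-1}.

For a Jordan block J_k(λ), e^{tJ_k(λ)} = e^{λt} · (I + tN + t^2 N^2/2! + ... + t^{k-1} N^{k-1}/(k-1)!) where N is the nilpotent superdiagonal part.

Assembling the blocks and conjugating back gives the entries of e^{tA} as shown above.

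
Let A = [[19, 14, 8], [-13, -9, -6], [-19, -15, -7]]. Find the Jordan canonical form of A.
J = [[1, 1, 0], [0, 1, 1], [0, 0, 1]]

The characteristic polynomial is det(xI - A) = (x - 1)^3, so the eigenvalues are 1 (algebraic multiplicity 3).

For λ = 1: rank(A - I) = 2, rank((A - I)^2) = 1, rank((A - I)^3) = 0. The eigenspace has dimension 3 - 2 = 1, so there is 1 Jordan block; the rank sequence gives block sizes [3].

Assembling the blocks gives the Jordan form J above.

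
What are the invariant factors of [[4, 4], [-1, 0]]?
(x - 2)^2

The Jordan structure of A has elementary divisors (x - 2)^2. Arranging the block sizes at each eigenvalue in decreasing order and taking row products gives the invariant factors.

Invariant factors (smallest first, each dividing the next): (x - 2)^2.

Check: the last factor (x - 2)^2 is the minimal polynomial, and the product (x - 2)^2 is the characteristic polynomial.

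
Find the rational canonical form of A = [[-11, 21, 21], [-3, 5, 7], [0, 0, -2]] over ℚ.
The invariant factors of A (the non-unit diagonal entries of the Smith normal form of xI - A over ℚ[x]) are x + 2, (x + 2)(x + 4), each dividing the next. The characteristic polynomial is their product, (x + 2)^2(x + 4).

The rational canonical form is the block-diagonal matrix of companion matrices C(f_i):
R = [[-2, 0, 0], [0, 0, -8], [0, 1, -6]].

R = [[-2, 0, 0], [0, 0, -8], [0, 1, -6]]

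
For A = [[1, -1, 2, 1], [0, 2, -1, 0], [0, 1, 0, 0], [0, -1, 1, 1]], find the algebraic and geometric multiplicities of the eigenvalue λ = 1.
The characteristic polynomial is (x - 1)^4, so the factor x - 1 appears with exponent 4: the algebraic multiplicity is 4.

rank(A - I) = 2, so the eigenspace has dimension 4 - 2 = 2: the geometric multiplicity is 2.

Since 2 < 4, A is not diagonalizable.

algebraic multiplicity 4, geometric multiplicity 2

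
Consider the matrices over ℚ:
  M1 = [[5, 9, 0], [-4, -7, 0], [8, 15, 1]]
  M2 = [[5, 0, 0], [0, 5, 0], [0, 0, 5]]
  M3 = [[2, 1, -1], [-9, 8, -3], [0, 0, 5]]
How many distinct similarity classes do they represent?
Characteristic polynomials: χ_{M1} = (x - 1)(x + 1)^2, χ_{M2} = (x - 5)^3, χ_{M3} = (x - 5)^3.

{M1}: invariant factors (x - 1)(x + 1)^2.

{M2}: invariant factors x - 5, x - 5, x - 5.

{M3}: invariant factors x - 5, (x - 5)^2.

Matrices are similar if and only if their invariant-factor lists agree; the partition into similarity classes is {M1}, {M2}, {M3}.

3 classes: {M1}, {M2}, {M3}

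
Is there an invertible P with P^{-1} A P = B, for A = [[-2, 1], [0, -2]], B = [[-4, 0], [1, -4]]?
No.

trace(A) = -4 but trace(B) = -8. The trace is a similarity invariant, so A and B are not similar.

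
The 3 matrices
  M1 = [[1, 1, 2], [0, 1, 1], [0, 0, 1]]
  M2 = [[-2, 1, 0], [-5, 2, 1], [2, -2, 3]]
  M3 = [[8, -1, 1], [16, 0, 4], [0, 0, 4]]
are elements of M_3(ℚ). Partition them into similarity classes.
2 classes: {M1, M2}, {M3}

Characteristic polynomials: χ_{M1} = (x - 1)^3, χ_{M2} = (x - 1)^3, χ_{M3} = (x - 4)^3.

{M1, M2}: invariant factors (x - 1)^3.

{M3}: invariant factors x - 4, (x - 4)^2.

Matrices are similar if and only if their invariant-factor lists agree; the partition into similarity classes is {M1, M2}, {M3}.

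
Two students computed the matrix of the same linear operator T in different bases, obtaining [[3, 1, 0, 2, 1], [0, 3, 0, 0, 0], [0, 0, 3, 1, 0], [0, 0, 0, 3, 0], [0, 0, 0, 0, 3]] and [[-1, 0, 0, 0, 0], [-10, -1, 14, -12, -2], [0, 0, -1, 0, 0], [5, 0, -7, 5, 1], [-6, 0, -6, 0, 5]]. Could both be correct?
trace(A) = 15 but trace(B) = 7. The trace is a similarity invariant, so A and B are not similar.

No.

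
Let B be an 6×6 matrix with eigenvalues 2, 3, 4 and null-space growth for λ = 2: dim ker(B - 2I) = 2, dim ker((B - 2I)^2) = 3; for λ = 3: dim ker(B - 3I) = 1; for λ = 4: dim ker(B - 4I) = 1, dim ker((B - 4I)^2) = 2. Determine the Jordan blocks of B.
Jordan blocks: (2, 2), (2, 1), (3, 1), (4, 2)

λ = 2: successive nullity increments [2, 1] count blocks of size ≥ k; block sizes are [2, 1].
λ = 3: successive nullity increments [1] count blocks of size ≥ k; block sizes are [1].
λ = 4: successive nullity increments [1, 1] count blocks of size ≥ k; block sizes are [2].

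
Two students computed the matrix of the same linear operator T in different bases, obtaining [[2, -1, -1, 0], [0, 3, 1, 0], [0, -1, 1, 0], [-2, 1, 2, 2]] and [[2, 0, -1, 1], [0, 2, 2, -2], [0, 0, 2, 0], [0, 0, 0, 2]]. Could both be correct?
Both have characteristic polynomial (x - 2)^4, but the minimal polynomial of A is (x - 2)^3 while the minimal polynomial of B is (x - 2)^2. The minimal polynomial is a similarity invariant, so A and B are not similar.

No.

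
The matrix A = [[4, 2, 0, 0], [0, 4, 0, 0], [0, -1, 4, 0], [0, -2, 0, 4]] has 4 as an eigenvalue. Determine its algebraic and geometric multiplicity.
algebraic multiplicity 4, geometric multiplicity 3

The characteristic polynomial is (x - 4)^4, so the factor x - 4 appears with exponent 4: the algebraic multiplicity is 4.

rank(A - 4I) = 1, so the eigenspace has dimension 4 - 1 = 3: the geometric multiplicity is 3.

Since 3 < 4, A is not diagonalizable.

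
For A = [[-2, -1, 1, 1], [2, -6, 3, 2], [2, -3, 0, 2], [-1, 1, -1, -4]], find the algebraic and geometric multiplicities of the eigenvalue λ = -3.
The characteristic polynomial is (x + 3)^4, so the factor x + 3 appears with exponent 4: the algebraic multiplicity is 4.

rank(A + 3I) = 2, so the eigenspace has dimension 4 - 2 = 2: the geometric multiplicity is 2.

Since 2 < 4, A is not diagonalizable.

algebraic multiplicity 4, geometric multiplicity 2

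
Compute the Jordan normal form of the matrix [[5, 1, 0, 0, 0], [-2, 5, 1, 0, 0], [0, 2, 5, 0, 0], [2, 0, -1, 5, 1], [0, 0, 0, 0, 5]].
J = [[5, 1, 0, 0, 0], [0, 5, 1, 0, 0], [0, 0, 5, 0, 0], [0, 0, 0, 5, 1], [0, 0, 0, 0, 5]]

The characteristic polynomial is det(xI - A) = (x - 5)^5, so the eigenvalues are 5 (algebraic multiplicity 5).

For λ = 5: rank(A - 5I) = 3, rank((A - 5I)^2) = 1, rank((A - 5I)^3) = 0. The eigenspace has dimension 5 - 3 = 2, so there are 2 Jordan blocks; the rank sequence gives block sizes [3, 2].

Assembling the blocks gives the Jordan form J above.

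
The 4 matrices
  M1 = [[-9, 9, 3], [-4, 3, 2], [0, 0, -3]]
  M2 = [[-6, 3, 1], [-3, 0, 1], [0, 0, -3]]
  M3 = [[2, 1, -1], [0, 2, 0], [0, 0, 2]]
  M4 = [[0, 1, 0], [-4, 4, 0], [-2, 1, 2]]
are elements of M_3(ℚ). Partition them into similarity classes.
Characteristic polynomials: χ_{M1} = (x + 3)^3, χ_{M2} = (x + 3)^3, χ_{M3} = (x - 2)^3, χ_{M4} = (x - 2)^3.

{M1, M2}: invariant factors x + 3, (x + 3)^2.

{M3, M4}: invariant factors x - 2, (x - 2)^2.

Matrices are similar if and only if their invariant-factor lists agree; the partition into similarity classes is {M1, M2}, {M3, M4}.

2 classes: {M1, M2}, {M3, M4}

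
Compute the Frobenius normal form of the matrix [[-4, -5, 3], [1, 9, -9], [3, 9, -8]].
The invariant factors of A (the non-unit diagonal entries of the Smith normal form of xI - A over ℚ[x]) are (x - 1)(x^2 + 4x + 5), each dividing the next. The characteristic polynomial is their product, (x - 1)(x^2 + 4x + 5).

The rational canonical form is the block-diagonal matrix of companion matrices C(f_i):
R = [[0, 0, 5], [1, 0, -1], [0, 1, -3]].

Note the characteristic polynomial does not split into linear factors over ℚ, so A has no Jordan form over ℚ; the rational canonical form exists over any field.

R = [[0, 0, 5], [1, 0, -1], [0, 1, -3]]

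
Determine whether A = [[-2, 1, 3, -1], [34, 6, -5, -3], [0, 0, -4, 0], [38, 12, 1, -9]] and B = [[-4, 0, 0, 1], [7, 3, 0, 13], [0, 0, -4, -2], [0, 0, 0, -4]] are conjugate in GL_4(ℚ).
Yes.

Two matrices over a field are similar if and only if they have the same invariant factors.

Both A and B have characteristic polynomial (x - 3)(x + 4)^3 and minimal polynomial (x - 3)(x + 4)^2. Computing further, both have invariant factors x + 4, (x - 3)(x + 4)^2. Hence A and B are similar.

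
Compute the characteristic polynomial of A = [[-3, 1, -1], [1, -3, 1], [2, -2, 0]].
xI - A = [[x + 3, -1, 1], [-1, x + 3, -1], [-2, 2, x]].

Expanding det(xI - A) along the first row:
det(xI - A) = + (x + 3)·det([[x + 3, -1], [2, x]]) - (-1)·det([[-1, -1], [-2, x]]) + (1)·det([[-1, x + 3], [-2, 2]]).

Evaluating gives χ_A(x) = x^3 + 6x^2 + 12x + 8 = (x + 2)^3.

χ_A(x) = (x + 2)^3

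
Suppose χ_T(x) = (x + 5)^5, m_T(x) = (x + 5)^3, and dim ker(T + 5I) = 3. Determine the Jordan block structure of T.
Jordan blocks: (-5, 3), (-5, 1), (-5, 1)

λ = -5: algebraic multiplicity 5 (exponent in χ_T), largest block size 3 (exponent in m_T), 3 blocks (geometric multiplicity). These force block sizes [3, 1, 1].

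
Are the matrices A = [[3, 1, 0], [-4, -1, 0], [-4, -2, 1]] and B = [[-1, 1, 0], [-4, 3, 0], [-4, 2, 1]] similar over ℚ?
Two matrices over a field are similar if and only if they have the same invariant factors.

Both A and B have characteristic polynomial (x - 1)^3 and minimal polynomial (x - 1)^2. Computing further, both have invariant factors x - 1, (x - 1)^2. Hence A and B are similar.

Yes.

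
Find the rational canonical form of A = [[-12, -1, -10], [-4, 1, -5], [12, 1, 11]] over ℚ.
The invariant factors of A (the non-unit diagonal entries of the Smith normal form of xI - A over ℚ[x]) are (x - 2)^2(x + 4), each dividing the next. The characteristic polynomial is their product, (x - 2)^2(x + 4).

The rational canonical form is the block-diagonal matrix of companion matrices C(f_i):
R = [[0, 0, -16], [1, 0, 12], [0, 1, 0]].

R = [[0, 0, -16], [1, 0, 12], [0, 1, 0]]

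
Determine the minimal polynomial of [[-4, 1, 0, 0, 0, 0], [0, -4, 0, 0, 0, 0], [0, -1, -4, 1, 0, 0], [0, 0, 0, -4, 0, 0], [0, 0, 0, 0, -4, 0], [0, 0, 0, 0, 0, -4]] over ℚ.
m_A(x) = (x + 4)^2

The characteristic polynomial factors as (x + 4)^6. The minimal polynomial is ∏(x - λ)^{k_λ} where k_λ is the size of the largest Jordan block at λ.

For λ = -4: rank(A + 4I) = 2, and the largest Jordan block has size 2 (the smallest k with rank((A + 4I)^k) = rank((A + 4I)^(k+1))).

So m_A(x) = (x + 4)^2.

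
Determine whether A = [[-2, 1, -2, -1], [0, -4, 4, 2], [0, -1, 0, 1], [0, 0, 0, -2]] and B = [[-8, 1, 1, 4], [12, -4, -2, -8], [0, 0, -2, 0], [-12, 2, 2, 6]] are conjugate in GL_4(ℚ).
Yes.

Two matrices over a field are similar if and only if they have the same invariant factors.

Both A and B have characteristic polynomial (x + 2)^4 and minimal polynomial (x + 2)^2. Computing further, both have invariant factors x + 2, x + 2, (x + 2)^2. Hence A and B are similar.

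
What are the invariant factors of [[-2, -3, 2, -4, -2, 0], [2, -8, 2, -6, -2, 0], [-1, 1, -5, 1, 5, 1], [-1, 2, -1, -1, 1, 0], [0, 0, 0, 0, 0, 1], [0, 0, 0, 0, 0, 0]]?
The Jordan structure of A has elementary divisors (x + 4)^2, (x + 4)^2, x^2. Arranging the block sizes at each eigenvalue in decreasing order and taking row products gives the invariant factors.

Invariant factors (smallest first, each dividing the next): (x + 4)^2, x^2(x + 4)^2.

Check: the last factor x^2(x + 4)^2 is the minimal polynomial, and the product x^2(x + 4)^4 is the characteristic polynomial.

(x + 4)^2, x^2(x + 4)^2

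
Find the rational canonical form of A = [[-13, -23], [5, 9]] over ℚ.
The invariant factors of A (the non-unit diagonal entries of the Smith normal form of xI - A over ℚ[x]) are x^2 + 4x - 2, each dividing the next. The characteristic polynomial is their product, x^2 + 4x - 2.

The rational canonical form is the block-diagonal matrix of companion matrices C(f_i):
R = [[0, 2], [1, -4]].

Note the characteristic polynomial does not split into linear factors over ℚ, so A has no Jordan form over ℚ; the rational canonical form exists over any field.

R = [[0, 2], [1, -4]]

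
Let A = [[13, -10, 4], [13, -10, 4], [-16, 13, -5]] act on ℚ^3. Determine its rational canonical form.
The invariant factors of A (the non-unit diagonal entries of the Smith normal form of xI - A over ℚ[x]) are x(x - 1)(x + 3), each dividing the next. The characteristic polynomial is their product, x(x - 1)(x + 3).

The rational canonical form is the block-diagonal matrix of companion matrices C(f_i):
R = [[0, 0, 0], [1, 0, 3], [0, 1, -2]].

R = [[0, 0, 0], [1, 0, 3], [0, 1, -2]]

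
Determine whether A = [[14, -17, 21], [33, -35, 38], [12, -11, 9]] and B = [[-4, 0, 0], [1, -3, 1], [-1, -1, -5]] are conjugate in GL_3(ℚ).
Both have characteristic polynomial (x + 4)^3, but the minimal polynomial of A is (x + 4)^3 while the minimal polynomial of B is (x + 4)^2. The minimal polynomial is a similarity invariant, so A and B are not similar.

No.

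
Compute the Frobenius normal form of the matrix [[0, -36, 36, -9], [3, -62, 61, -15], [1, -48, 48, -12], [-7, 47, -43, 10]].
R = [[0, 0, 0, -9], [1, 0, 0, -12], [0, 1, 0, -10], [0, 0, 1, -4]]

The invariant factors of A (the non-unit diagonal entries of the Smith normal form of xI - A over ℚ[x]) are (x^2 + 2x + 3)^2, each dividing the next. The characteristic polynomial is their product, (x^2 + 2x + 3)^2.

The rational canonical form is the block-diagonal matrix of companion matrices C(f_i):
R = [[0, 0, 0, -9], [1, 0, 0, -12], [0, 1, 0, -10], [0, 0, 1, -4]].

Note the characteristic polynomial does not split into linear factors over ℚ, so A has no Jordan form over ℚ; the rational canonical form exists over any field.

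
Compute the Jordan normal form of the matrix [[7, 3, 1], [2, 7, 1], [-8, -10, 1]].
The characteristic polynomial is det(xI - A) = (x - 5)^3, so the eigenvalues are 5 (algebraic multiplicity 3).

For λ = 5: rank(A - 5I) = 2, rank((A - 5I)^2) = 1, rank((A - 5I)^3) = 0. The eigenspace has dimension 3 - 2 = 1, so there is 1 Jordan block; the rank sequence gives block sizes [3].

Assembling the blocks gives the Jordan form J above.

J = [[5, 1, 0], [0, 5, 1], [0, 0, 5]]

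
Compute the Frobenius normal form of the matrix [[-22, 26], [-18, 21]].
R = [[0, -6], [1, -1]]

The invariant factors of A (the non-unit diagonal entries of the Smith normal form of xI - A over ℚ[x]) are x^2 + x + 6, each dividing the next. The characteristic polynomial is their product, x^2 + x + 6.

The rational canonical form is the block-diagonal matrix of companion matrices C(f_i):
R = [[0, -6], [1, -1]].

Note the characteristic polynomial does not split into linear factors over ℚ, so A has no Jordan form over ℚ; the rational canonical form exists over any field.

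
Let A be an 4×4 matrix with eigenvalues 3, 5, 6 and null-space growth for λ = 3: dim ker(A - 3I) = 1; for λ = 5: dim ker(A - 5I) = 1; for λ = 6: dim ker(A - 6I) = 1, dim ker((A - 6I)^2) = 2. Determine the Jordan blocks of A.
λ = 3: successive nullity increments [1] count blocks of size ≥ k; block sizes are [1].
λ = 5: successive nullity increments [1] count blocks of size ≥ k; block sizes are [1].
λ = 6: successive nullity increments [1, 1] count blocks of size ≥ k; block sizes are [2].

Jordan blocks: (3, 1), (5, 1), (6, 2)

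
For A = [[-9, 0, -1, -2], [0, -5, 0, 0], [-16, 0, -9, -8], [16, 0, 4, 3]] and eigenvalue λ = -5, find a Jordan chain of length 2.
v_1 = [[1, 1, 1, -2]]^T, v_2 = [[-1, 0, -4, 4]]^T

We seek v_1 ∈ ker((A + 5I)^2) \ ker(A + 5I), then set v_{i+1} = (A + 5I) v_i.

One such chain is v_1 = [[1, 1, 1, -2]]^T, v_2 = [[-1, 0, -4, 4]]^T. Check: (A + 5I) v_2 = [[0, 0, 0, 0]]^T = 0.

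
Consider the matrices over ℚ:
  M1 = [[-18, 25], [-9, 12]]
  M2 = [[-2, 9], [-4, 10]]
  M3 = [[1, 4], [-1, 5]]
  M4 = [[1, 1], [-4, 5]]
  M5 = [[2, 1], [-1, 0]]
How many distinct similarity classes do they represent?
Characteristic polynomials: χ_{M1} = (x + 3)^2, χ_{M2} = (x - 4)^2, χ_{M3} = (x - 3)^2, χ_{M4} = (x - 3)^2, χ_{M5} = (x - 1)^2.

{M1}: invariant factors (x + 3)^2.

{M2}: invariant factors (x - 4)^2.

{M3, M4}: invariant factors (x - 3)^2.

{M5}: invariant factors (x - 1)^2.

Matrices are similar if and only if their invariant-factor lists agree; the partition into similarity classes is {M1}, {M2}, {M3, M4}, {M5}.

4 classes: {M1}, {M2}, {M3, M4}, {M5}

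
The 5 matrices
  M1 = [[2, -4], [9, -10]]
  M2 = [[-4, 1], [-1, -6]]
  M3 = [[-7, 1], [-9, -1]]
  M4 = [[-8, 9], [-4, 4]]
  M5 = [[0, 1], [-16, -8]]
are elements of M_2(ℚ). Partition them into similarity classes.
Characteristic polynomials: χ_{M1} = (x + 4)^2, χ_{M2} = (x + 5)^2, χ_{M3} = (x + 4)^2, χ_{M4} = (x + 2)^2, χ_{M5} = (x + 4)^2.

{M1, M3, M5}: invariant factors (x + 4)^2.

{M2}: invariant factors (x + 5)^2.

{M4}: invariant factors (x + 2)^2.

Matrices are similar if and only if their invariant-factor lists agree; the partition into similarity classes is {M1, M3, M5}, {M2}, {M4}.

3 classes: {M1, M3, M5}, {M2}, {M4}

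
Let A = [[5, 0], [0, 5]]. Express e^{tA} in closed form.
e^{tA} = [[e^{5*t}, 0], [0, e^{5*t}]]

A has Jordan form J = [[5, 0], [0, 5]] with A = PJP^{-1}, so e^{tA} = P e^{tJ} P^{-1}.

For a Jordan block J_k(λ), e^{tJ_k(λ)} = e^{λt} · (I + tN + t^2 N^2/2! + ... + t^{k-1} N^{k-1}/(k-1)!) where N is the nilpotent superdiagonal part.

Assembling the blocks and conjugating back gives the entries of e^{tA} as shown above.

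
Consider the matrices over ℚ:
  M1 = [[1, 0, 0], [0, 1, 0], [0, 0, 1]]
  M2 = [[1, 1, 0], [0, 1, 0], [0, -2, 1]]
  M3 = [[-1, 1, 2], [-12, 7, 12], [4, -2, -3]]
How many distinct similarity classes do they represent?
2 classes: {M1}, {M2, M3}

Characteristic polynomials: χ_{M1} = (x - 1)^3, χ_{M2} = (x - 1)^3, χ_{M3} = (x - 1)^3.

{M1}: invariant factors x - 1, x - 1, x - 1.

{M2, M3}: invariant factors x - 1, (x - 1)^2.

Matrices are similar if and only if their invariant-factor lists agree; the partition into similarity classes is {M1}, {M2, M3}.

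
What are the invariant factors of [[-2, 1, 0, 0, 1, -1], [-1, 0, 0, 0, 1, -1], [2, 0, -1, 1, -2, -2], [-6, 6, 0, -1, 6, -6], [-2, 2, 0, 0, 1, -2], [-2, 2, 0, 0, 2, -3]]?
x + 1, x + 1, (x + 1)^2, (x + 1)^2

The Jordan structure of A has elementary divisors (x + 1)^2, (x + 1)^2, (x + 1), (x + 1). Arranging the block sizes at each eigenvalue in decreasing order and taking row products gives the invariant factors.

Invariant factors (smallest first, each dividing the next): x + 1, x + 1, (x + 1)^2, (x + 1)^2.

Check: the last factor (x + 1)^2 is the minimal polynomial, and the product (x + 1)^6 is the characteristic polynomial.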